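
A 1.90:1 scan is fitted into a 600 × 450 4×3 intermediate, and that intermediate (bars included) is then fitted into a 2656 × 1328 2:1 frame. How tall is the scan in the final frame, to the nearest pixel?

932 px

Inside the 600×450 canvas the scan is width-limited at 600.00 × 315.79.
The 4×3 canvas is height-limited in 2656×1328, giving 1770.67 × 1328.00; scale factor 2.9511.
Applying the same ×2.9511: 315.79 → 931.93.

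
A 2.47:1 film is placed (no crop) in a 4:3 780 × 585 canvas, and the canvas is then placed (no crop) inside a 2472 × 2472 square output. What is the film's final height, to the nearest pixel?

Inside the 780×585 canvas the film is width-limited at 780.00 × 315.79.
4:3 in 2472×2472: fills the width, so the intermediate becomes 2472.00 × 1854.00 — a scale of ×3.1692.
So the film's height is 315.79 × 3.1692 ≈ 1000.81.

1001 px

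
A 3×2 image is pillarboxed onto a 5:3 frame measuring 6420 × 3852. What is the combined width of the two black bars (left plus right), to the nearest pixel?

3×2 is narrower than 5:3, so it spans the full height.
Content width = 3852 × 3/2 ≈ 5778.00 px.
6420 − 5778.00 = 642.00 px of bars.

642 px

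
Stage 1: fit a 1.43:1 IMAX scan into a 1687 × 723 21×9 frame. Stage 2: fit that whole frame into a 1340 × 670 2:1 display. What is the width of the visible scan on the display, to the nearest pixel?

821 px

1.43:1 IMAX in 1687×723: fills the height, so the scan is 1033.89 × 723.00.
Second fit — the 21×9 canvas into 1340×670 spans the width: 1340.00 × 574.29 (×0.7943 from 1687×723).
The scan scales with it: width 1033.89 × 0.7943 ≈ 821.23.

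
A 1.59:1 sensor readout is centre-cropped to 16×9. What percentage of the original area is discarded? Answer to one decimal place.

10.6%

The width stays; only height is cut (since 16×9 is wider than 1.59:1).
Area ratio = (1.590)/(1.778) = 89.44%; the remaining 10.56% is cropped out.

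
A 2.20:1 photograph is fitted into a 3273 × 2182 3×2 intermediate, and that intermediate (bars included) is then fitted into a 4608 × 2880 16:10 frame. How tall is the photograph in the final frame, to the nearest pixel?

1964 px

2.20:1 in 3273×2182: fills the width, so the photograph is 3273.00 × 1487.73.
The 3×2 canvas is height-limited in 4608×2880, giving 4320.00 × 2880.00; scale factor 1.3199.
So the photograph's height is 1487.73 × 1.3199 ≈ 1963.64.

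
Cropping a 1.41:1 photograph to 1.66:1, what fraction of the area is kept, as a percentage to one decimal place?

Going from 1.41:1 to 1.66:1 means cutting height while keeping width.
Area ratio = (1.410)/(1.660) = 84.94% retained.

84.9%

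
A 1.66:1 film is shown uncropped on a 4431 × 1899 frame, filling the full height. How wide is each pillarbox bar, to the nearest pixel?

639 px

That makes the image 3152.34 px wide (1899 × 1.660).
Black = 4431 − 3152.34 = 1278.66 px, or 639.33 per bar.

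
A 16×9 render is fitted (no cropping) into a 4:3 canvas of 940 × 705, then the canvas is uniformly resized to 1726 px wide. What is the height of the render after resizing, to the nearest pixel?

In the 940×705 frame the render fills the width: height = 940 × 9/16 ≈ 528.75 px.
Resizing to 1726 px wide multiplies everything by 1.8362: 528.75 → 970.88 px.

971 px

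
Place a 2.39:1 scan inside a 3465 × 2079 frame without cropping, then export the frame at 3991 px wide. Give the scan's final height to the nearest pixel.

At 3465×2079 the scan is width-limited, so height = 3465 / 2.390 ≈ 1449.79 px.
Scaling 3465 → 3991 is ×1.1518, so the height becomes 1449.79 × 1.1518 ≈ 1669.87 px.

1670 px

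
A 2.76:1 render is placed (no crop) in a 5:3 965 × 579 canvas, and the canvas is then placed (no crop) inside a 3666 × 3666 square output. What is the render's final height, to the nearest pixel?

First fit — 2.76:1 into 965×579 spans the width: 965.00 × 349.64.
5:3 in 3666×3666: fills the width, so the intermediate becomes 3666.00 × 2199.60 — a scale of ×3.7990.
So the render's height is 349.64 × 3.7990 ≈ 1328.26.

1328 px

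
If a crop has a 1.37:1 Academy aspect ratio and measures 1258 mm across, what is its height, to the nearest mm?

Height = 1258 / 1.370 = 918.25.

918 mm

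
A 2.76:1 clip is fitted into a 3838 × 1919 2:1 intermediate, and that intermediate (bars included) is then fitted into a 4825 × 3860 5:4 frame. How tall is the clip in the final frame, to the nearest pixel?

1748 px

2.76:1 in 3838×1919: fills the width, so the clip is 3838.00 × 1390.58.
Second fit — the 2:1 canvas into 4825×3860 spans the width: 4825.00 × 2412.50 (×1.2572 from 3838×1919).
Applying the same ×1.2572: 1390.58 → 1748.19.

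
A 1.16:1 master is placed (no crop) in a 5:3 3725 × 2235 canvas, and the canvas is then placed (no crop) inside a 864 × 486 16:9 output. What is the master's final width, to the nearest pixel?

First fit — 1.16:1 into 3725×2235 spans the height: 2592.60 × 2235.00.
The 5:3 canvas is height-limited in 864×486, giving 810.00 × 486.00; scale factor 0.2174.
So the master's width is 2592.60 × 0.2174 ≈ 563.76.

564 px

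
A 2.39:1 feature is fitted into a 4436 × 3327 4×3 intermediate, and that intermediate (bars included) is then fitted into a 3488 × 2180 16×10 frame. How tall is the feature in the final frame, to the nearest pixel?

First fit — 2.39:1 into 4436×3327 spans the width: 4436.00 × 1856.07.
The 4×3 canvas is height-limited in 3488×2180, giving 2906.67 × 2180.00; scale factor 0.6552.
Applying the same ×0.6552: 1856.07 → 1216.18.

1216 px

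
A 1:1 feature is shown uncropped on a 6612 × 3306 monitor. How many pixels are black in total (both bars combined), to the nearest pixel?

1:1 (1.000) < Univisium 2:1 (2.000), so the feature fills the height.
The feature is 3306 × 1/1 ≈ 3306.0000 px wide.
6612 − 3306.0000 = 3306.0000 px of bars.
That's 3306.0000 × 3306 ≈ 10929636 black pixels.

10929636 pixels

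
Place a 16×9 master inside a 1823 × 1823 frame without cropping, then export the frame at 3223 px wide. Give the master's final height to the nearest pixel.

1813 px

At 1823×1823 the master is width-limited, so height = 1823 × 9/16 ≈ 1025.44 px.
Scaling 1823 → 3223 is ×1.7680, so the height becomes 1025.44 × 1.7680 ≈ 1812.94 px.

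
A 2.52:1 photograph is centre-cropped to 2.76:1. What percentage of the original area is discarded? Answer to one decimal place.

Going from 2.52:1 to 2.76:1 means cutting height while keeping width.
(2.520)/(2.760) ≈ 0.913 of the area survives, leaving 8.70% discarded.

8.7%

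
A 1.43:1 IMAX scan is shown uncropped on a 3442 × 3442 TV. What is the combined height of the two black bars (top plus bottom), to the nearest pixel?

Since 1.430 > 1.000, the scan is width-limited.
That makes the image 2406.99 px tall (3442 / 1.430).
Leftover height: 3442 − 2406.99 = 1035.01 px.

1035 px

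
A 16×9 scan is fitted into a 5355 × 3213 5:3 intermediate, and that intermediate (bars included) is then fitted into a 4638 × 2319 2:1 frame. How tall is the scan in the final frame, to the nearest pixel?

First fit — 16×9 into 5355×3213 spans the width: 5355.00 × 3012.19.
Second fit — the 5:3 canvas into 4638×2319 spans the height: 3865.00 × 2319.00 (×0.7218 from 5355×3213).
The scan scales with it: height 3012.19 × 0.7218 ≈ 2174.06.

2174 px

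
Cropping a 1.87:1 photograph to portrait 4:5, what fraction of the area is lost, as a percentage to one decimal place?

portrait 4:5 is narrower than 1.87:1, so the crop keeps the full height and trims the width.
Fraction kept = (0.800)/(1.870) ≈ 42.78%, so 57.22% is lost.

57.2%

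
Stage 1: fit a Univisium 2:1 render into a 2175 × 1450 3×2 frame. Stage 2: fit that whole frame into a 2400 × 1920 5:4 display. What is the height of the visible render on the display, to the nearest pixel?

Univisium 2:1 in 2175×1450: fills the width, so the render is 2175.00 × 1087.50.
3×2 in 2400×1920: fills the width, so the intermediate becomes 2400.00 × 1600.00 — a scale of ×1.1034.
The render scales with it: height 1087.50 × 1.1034 ≈ 1200.00.

1200 px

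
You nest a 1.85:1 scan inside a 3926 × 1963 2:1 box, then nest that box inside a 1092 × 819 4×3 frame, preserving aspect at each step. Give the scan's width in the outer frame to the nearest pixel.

1010 px

Inside the 3926×1963 canvas the scan is height-limited at 3631.55 × 1963.00.
The 2:1 canvas is width-limited in 1092×819, giving 1092.00 × 546.00; scale factor 0.2781.
So the scan's width is 3631.55 × 0.2781 ≈ 1010.10.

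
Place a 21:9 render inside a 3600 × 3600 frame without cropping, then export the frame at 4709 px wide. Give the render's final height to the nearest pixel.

Fitted into 3600×3600, the render spans the width; its height is 3600 × 9/21 ≈ 1542.86 px.
Scaling 3600 → 4709 is ×1.3081, so the height becomes 1542.86 × 1.3081 ≈ 2018.14 px.

2018 px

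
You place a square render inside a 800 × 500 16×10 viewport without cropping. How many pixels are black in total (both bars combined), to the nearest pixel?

Since 1.000 < 1.600, the render is height-limited.
Content width = 500 × 1/1 ≈ 500.0000 px.
Leftover width: 800 − 500.0000 = 300.0000 px.
Bar area = 300.0000 × 500 ≈ 150000 px.

150000 pixels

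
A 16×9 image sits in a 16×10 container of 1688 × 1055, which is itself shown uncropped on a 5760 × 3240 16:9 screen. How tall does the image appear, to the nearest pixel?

First fit — 16×9 into 1688×1055 spans the width: 1688.00 × 949.50.
16×10 in 5760×3240: fills the height, so the intermediate becomes 5184.00 × 3240.00 — a scale of ×3.0711.
Applying the same ×3.0711: 949.50 → 2916.00.

2916 px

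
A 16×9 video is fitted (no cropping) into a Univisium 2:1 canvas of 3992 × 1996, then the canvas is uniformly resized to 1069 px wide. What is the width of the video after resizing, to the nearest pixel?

950 px

At 3992×1996 the video is height-limited, so width = 1996 × 16/9 ≈ 3548.44 px.
Scaling 3992 → 1069 is ×0.2678, so the width becomes 3548.44 × 0.2678 ≈ 950.22 px.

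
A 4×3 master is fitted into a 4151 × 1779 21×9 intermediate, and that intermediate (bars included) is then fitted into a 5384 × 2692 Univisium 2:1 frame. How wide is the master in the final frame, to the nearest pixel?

3077 px

First fit — 4×3 into 4151×1779 spans the height: 2372.00 × 1779.00.
The 21×9 canvas is width-limited in 5384×2692, giving 5384.00 × 2307.43; scale factor 1.2970.
The master scales with it: width 2372.00 × 1.2970 ≈ 3076.57.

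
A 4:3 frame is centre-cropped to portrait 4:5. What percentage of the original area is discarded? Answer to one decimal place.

40.0%

Going from 4:3 to portrait 4:5 means cutting width while keeping height.
(0.800)/(1.333) ≈ 0.600 of the area survives, leaving 40.00% discarded.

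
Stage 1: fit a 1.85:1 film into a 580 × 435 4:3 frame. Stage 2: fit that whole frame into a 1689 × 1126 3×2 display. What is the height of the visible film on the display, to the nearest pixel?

812 px

Inside the 580×435 canvas the film is width-limited at 580.00 × 313.51.
4:3 in 1689×1126: fills the height, so the intermediate becomes 1501.33 × 1126.00 — a scale of ×2.5885.
Applying the same ×2.5885: 313.51 → 811.53.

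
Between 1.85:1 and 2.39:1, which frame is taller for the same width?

1.85 and 2.39; 2.39 > 1.85. The smaller width-to-height ratio is the taller frame.

1.85:1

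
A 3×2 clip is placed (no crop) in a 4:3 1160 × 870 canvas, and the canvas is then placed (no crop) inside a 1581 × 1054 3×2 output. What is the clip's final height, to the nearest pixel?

937 px

Inside the 1160×870 canvas the clip is width-limited at 1160.00 × 773.33.
The 4:3 canvas is height-limited in 1581×1054, giving 1405.33 × 1054.00; scale factor 1.2115.
Applying the same ×1.2115: 773.33 → 936.89.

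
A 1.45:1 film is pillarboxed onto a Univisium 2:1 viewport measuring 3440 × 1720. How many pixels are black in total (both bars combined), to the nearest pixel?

Since 1.450 < 2.000, the film is height-limited.
The film is 1720 × 1.450 ≈ 2494.0000 px wide.
Black = 3440 − 2494.0000 = 946.0000 px.
Bar area = 946.0000 × 1720 ≈ 1627120 px.

1627120 pixels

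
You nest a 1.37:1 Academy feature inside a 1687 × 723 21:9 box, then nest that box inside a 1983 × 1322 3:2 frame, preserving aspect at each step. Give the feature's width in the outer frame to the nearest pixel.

1164 px

1.37:1 Academy in 1687×723: fills the height, so the feature is 990.51 × 723.00.
The 21:9 canvas is width-limited in 1983×1322, giving 1983.00 × 849.86; scale factor 1.1755.
The feature scales with it: width 990.51 × 1.1755 ≈ 1164.30.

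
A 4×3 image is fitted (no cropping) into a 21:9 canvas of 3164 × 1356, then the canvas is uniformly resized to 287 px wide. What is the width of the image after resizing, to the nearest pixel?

In the 3164×1356 frame the image fills the height: width = 1356 × 4/3 ≈ 1808.00 px.
The frame scales by 287/3164 = 0.0907; 1808.00 × 0.0907 ≈ 164.00 px.

164 px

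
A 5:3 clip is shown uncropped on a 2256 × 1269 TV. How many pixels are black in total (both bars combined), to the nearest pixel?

5:3 is narrower than 16:9, so it spans the full height.
That makes the image 2115.0000 px wide (1269 × 5/3).
Leftover width: 2256 − 2115.0000 = 141.0000 px.
Across the 1269-px span: 141.0000 × 1269 ≈ 178929 px.

178929 pixels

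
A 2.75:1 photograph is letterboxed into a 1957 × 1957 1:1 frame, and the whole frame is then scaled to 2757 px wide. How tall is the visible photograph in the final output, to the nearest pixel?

In the 1957×1957 frame the photograph fills the width: height = 1957 / 2.750 ≈ 711.64 px.
Resizing to 2757 px wide multiplies everything by 1.4088: 711.64 → 1002.55 px.

1003 px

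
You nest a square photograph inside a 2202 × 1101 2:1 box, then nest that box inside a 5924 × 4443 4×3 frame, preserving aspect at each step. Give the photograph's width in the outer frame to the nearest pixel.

square in 2202×1101: fills the height, so the photograph is 1101.00 × 1101.00.
2:1 in 5924×4443: fills the width, so the intermediate becomes 5924.00 × 2962.00 — a scale of ×2.6903.
The photograph scales with it: width 1101.00 × 2.6903 ≈ 2962.00.

2962 px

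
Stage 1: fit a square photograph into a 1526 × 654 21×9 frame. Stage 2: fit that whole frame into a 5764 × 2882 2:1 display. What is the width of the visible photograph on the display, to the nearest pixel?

square in 1526×654: fills the height, so the photograph is 654.00 × 654.00.
Second fit — the 21×9 canvas into 5764×2882 spans the width: 5764.00 × 2470.29 (×3.7772 from 1526×654).
The photograph scales with it: width 654.00 × 3.7772 ≈ 2470.29.

2470 px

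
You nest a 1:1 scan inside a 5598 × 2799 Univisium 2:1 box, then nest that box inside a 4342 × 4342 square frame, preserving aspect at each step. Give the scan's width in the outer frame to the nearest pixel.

2171 px

First fit — 1:1 into 5598×2799 spans the height: 2799.00 × 2799.00.
Second fit — the Univisium 2:1 canvas into 4342×4342 spans the width: 4342.00 × 2171.00 (×0.7756 from 5598×2799).
The scan scales with it: width 2799.00 × 0.7756 ≈ 2171.00.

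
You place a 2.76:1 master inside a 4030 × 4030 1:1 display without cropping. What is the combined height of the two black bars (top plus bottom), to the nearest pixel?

Since 2.760 > 1.000, the master is width-limited.
Content height = 4030 / 2.760 ≈ 1460.14 px.
Black = 4030 − 1460.14 = 2569.86 px.

2570 px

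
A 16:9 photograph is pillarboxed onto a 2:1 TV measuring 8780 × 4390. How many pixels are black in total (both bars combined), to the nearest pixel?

4282689 pixels

Since 1.778 < 2.000, the photograph is height-limited.
That makes the image 7804.4444 px wide (4390 × 16/9).
Black = 8780 − 7804.4444 = 975.5556 px.
Bar area = 975.5556 × 4390 ≈ 4282689 px.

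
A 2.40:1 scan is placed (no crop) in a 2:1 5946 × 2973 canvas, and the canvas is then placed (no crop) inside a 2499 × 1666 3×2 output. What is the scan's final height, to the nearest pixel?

1041 px

Inside the 5946×2973 canvas the scan is width-limited at 5946.00 × 2477.50.
Second fit — the 2:1 canvas into 2499×1666 spans the width: 2499.00 × 1249.50 (×0.4203 from 5946×2973).
So the scan's height is 2477.50 × 0.4203 ≈ 1041.25.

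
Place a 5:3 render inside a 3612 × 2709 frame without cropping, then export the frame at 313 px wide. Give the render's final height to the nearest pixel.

188 px

In the 3612×2709 frame the render fills the width: height = 3612 × 3/5 ≈ 2167.20 px.
Resizing to 313 px wide multiplies everything by 0.0867: 2167.20 → 187.80 px.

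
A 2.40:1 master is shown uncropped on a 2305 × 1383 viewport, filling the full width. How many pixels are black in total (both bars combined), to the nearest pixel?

974055 pixels

That makes the image 960.4167 px tall (2305 / 2.400).
Leftover height: 1383 − 960.4167 = 422.5833 px.
Across the 2305-px span: 422.5833 × 2305 ≈ 974055 px.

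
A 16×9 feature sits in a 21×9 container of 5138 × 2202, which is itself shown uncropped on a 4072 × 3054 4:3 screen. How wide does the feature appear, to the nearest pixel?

Inside the 5138×2202 canvas the feature is height-limited at 3914.67 × 2202.00.
Second fit — the 21×9 canvas into 4072×3054 spans the width: 4072.00 × 1745.14 (×0.7925 from 5138×2202).
The feature scales with it: width 3914.67 × 0.7925 ≈ 3102.48.

3102 px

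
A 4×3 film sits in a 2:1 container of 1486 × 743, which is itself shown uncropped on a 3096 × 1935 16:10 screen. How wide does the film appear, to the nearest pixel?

4×3 in 1486×743: fills the height, so the film is 990.67 × 743.00.
2:1 in 3096×1935: fills the width, so the intermediate becomes 3096.00 × 1548.00 — a scale of ×2.0834.
So the film's width is 990.67 × 2.0834 ≈ 2064.00.

2064 px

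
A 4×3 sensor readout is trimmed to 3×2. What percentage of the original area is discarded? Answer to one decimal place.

The width stays; only height is cut (since 3×2 is wider than 4×3).
Fraction kept = (1.333)/(1.500) ≈ 88.89%, so 11.11% is lost.

11.1%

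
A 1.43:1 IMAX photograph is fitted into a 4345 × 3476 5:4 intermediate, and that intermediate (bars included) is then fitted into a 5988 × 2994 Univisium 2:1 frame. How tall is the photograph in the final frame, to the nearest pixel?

2617 px

First fit — 1.43:1 IMAX into 4345×3476 spans the width: 4345.00 × 3038.46.
Second fit — the 5:4 canvas into 5988×2994 spans the height: 3742.50 × 2994.00 (×0.8613 from 4345×3476).
So the photograph's height is 3038.46 × 0.8613 ≈ 2617.13.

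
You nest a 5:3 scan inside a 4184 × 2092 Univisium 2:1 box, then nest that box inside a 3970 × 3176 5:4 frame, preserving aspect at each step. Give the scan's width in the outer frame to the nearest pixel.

3308 px

Inside the 4184×2092 canvas the scan is height-limited at 3486.67 × 2092.00.
The Univisium 2:1 canvas is width-limited in 3970×3176, giving 3970.00 × 1985.00; scale factor 0.9489.
So the scan's width is 3486.67 × 0.9489 ≈ 3308.33.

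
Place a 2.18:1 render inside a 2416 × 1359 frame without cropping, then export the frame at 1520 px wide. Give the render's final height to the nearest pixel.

697 px

At 2416×1359 the render is width-limited, so height = 2416 / 2.180 ≈ 1108.26 px.
Resizing to 1520 px wide multiplies everything by 0.6291: 1108.26 → 697.25 px.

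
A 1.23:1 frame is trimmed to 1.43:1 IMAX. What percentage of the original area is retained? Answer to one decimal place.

86.0%

Going from 1.23:1 to 1.43:1 IMAX means cutting height while keeping width.
Fraction kept = (1.230)/(1.430) ≈ 86.01%.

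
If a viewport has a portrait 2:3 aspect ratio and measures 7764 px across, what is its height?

7764 × 3/2 = 11646.

11646 px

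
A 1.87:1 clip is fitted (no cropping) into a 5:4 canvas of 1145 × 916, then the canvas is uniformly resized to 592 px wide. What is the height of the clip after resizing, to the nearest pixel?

317 px

In the 1145×916 frame the clip fills the width: height = 1145 / 1.870 ≈ 612.30 px.
Resizing to 592 px wide multiplies everything by 0.5170: 612.30 → 316.58 px.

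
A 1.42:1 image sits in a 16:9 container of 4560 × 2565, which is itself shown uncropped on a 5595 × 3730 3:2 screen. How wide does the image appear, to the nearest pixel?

1.42:1 in 4560×2565: fills the height, so the image is 3642.30 × 2565.00.
The 16:9 canvas is width-limited in 5595×3730, giving 5595.00 × 3147.19; scale factor 1.2270.
So the image's width is 3642.30 × 1.2270 ≈ 4469.01.

4469 px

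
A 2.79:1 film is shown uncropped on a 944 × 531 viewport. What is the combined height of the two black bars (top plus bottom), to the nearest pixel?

2.79:1 is wider than 16:9, so it spans the full width.
Content height = 944 / 2.790 ≈ 338.35 px.
531 − 338.35 = 192.65 px of bars.

193 px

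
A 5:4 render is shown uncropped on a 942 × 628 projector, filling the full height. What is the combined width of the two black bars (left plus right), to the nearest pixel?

157 px

The render is 628 × 5/4 ≈ 785.00 px wide.
942 − 785.00 = 157.00 px of bars.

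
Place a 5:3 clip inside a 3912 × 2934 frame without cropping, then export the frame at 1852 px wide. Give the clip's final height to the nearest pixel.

At 3912×2934 the clip is width-limited, so height = 3912 × 3/5 ≈ 2347.20 px.
Resizing to 1852 px wide multiplies everything by 0.4734: 2347.20 → 1111.20 px.

1111 px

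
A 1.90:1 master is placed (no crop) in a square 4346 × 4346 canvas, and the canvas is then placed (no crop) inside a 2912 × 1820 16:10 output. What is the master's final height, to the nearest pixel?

Inside the 4346×4346 canvas the master is width-limited at 4346.00 × 2287.37.
Second fit — the square canvas into 2912×1820 spans the height: 1820.00 × 1820.00 (×0.4188 from 4346×4346).
The master scales with it: height 2287.37 × 0.4188 ≈ 957.89.

958 px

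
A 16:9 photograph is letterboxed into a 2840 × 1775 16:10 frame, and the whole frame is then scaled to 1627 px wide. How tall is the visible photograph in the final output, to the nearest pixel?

In the 2840×1775 frame the photograph fills the width: height = 2840 × 9/16 ≈ 1597.50 px.
Scaling 2840 → 1627 is ×0.5729, so the height becomes 1597.50 × 0.5729 ≈ 915.19 px.

915 px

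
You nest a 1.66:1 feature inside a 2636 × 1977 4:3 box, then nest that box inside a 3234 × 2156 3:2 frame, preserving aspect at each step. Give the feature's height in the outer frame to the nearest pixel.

First fit — 1.66:1 into 2636×1977 spans the width: 2636.00 × 1587.95.
Second fit — the 4:3 canvas into 3234×2156 spans the height: 2874.67 × 2156.00 (×1.0905 from 2636×1977).
The feature scales with it: height 1587.95 × 1.0905 ≈ 1731.73.

1732 px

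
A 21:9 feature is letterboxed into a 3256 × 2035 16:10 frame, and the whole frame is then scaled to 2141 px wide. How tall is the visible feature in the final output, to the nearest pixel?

918 px

At 3256×2035 the feature is width-limited, so height = 3256 × 9/21 ≈ 1395.43 px.
Resizing to 2141 px wide multiplies everything by 0.6576: 1395.43 → 917.57 px.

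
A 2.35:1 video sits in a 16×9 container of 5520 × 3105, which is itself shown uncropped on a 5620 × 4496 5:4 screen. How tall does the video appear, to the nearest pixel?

2391 px

Inside the 5520×3105 canvas the video is width-limited at 5520.00 × 2348.94.
16×9 in 5620×4496: fills the width, so the intermediate becomes 5620.00 × 3161.25 — a scale of ×1.0181.
So the video's height is 2348.94 × 1.0181 ≈ 2391.49.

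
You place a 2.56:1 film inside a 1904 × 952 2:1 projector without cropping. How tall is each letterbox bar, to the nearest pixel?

Since 2.560 > 2.000, the film is width-limited.
Content height = 1904 / 2.560 ≈ 743.75 px.
952 − 743.75 = 208.25 px of bars (104.12 each).

104 px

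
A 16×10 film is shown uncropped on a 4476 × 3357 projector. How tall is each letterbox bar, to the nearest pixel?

16×10 (1.600) > 4:3 (1.333), so the film fills the width.
Content height = 4476 × 10/16 ≈ 2797.50 px.
Black = 3357 − 2797.50 = 559.50 px, or 279.75 per bar.

280 px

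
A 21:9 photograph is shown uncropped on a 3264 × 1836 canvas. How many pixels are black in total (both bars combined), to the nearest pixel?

1426834 pixels

21:9 (2.333) > 16×9 (1.778), so the photograph fills the width.
Content height = 3264 × 9/21 ≈ 1398.8571 px.
1836 − 1398.8571 = 437.1429 px of bars.
Across the 3264-px span: 437.1429 × 3264 ≈ 1426834 px.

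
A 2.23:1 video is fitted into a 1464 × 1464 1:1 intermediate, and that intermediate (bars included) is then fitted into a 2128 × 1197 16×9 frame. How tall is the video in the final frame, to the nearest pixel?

First fit — 2.23:1 into 1464×1464 spans the width: 1464.00 × 656.50.
1:1 in 2128×1197: fills the height, so the intermediate becomes 1197.00 × 1197.00 — a scale of ×0.8176.
The video scales with it: height 656.50 × 0.8176 ≈ 536.77.

537 px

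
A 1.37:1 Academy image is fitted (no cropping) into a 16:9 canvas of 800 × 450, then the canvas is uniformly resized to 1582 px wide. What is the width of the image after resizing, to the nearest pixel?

In the 800×450 frame the image fills the height: width = 450 × 1.370 ≈ 616.50 px.
The frame scales by 1582/800 = 1.9775; 616.50 × 1.9775 ≈ 1219.13 px.

1219 px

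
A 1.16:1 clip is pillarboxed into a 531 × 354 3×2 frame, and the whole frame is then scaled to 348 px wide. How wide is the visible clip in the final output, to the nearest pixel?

269 px

In the 531×354 frame the clip fills the height: width = 354 × 1.160 ≈ 410.64 px.
Scaling 531 → 348 is ×0.6554, so the width becomes 410.64 × 0.6554 ≈ 269.12 px.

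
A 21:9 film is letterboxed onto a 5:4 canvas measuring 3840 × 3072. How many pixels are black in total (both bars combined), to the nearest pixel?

5476937 pixels

21:9 is wider than 5:4, so it spans the full width.
Content height = 3840 × 9/21 ≈ 1645.7143 px.
Black = 3072 − 1645.7143 = 1426.2857 px.
Across the 3840-px span: 1426.2857 × 3840 ≈ 5476937 px.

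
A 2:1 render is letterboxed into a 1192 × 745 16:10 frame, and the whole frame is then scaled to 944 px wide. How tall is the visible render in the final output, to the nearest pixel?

In the 1192×745 frame the render fills the width: height = 1192 × 1/2 ≈ 596.00 px.
Scaling 1192 → 944 is ×0.7919, so the height becomes 596.00 × 0.7919 ≈ 472.00 px.

472 px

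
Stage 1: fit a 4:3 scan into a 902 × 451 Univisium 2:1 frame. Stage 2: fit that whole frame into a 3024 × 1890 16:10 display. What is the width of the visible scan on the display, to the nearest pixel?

2016 px

Inside the 902×451 canvas the scan is height-limited at 601.33 × 451.00.
The Univisium 2:1 canvas is width-limited in 3024×1890, giving 3024.00 × 1512.00; scale factor 3.3525.
The scan scales with it: width 601.33 × 3.3525 ≈ 2016.00.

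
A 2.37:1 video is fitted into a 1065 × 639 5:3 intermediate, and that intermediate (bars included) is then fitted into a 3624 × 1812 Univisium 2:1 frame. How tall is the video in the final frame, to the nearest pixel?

2.37:1 in 1065×639: fills the width, so the video is 1065.00 × 449.37.
5:3 in 3624×1812: fills the height, so the intermediate becomes 3020.00 × 1812.00 — a scale of ×2.8357.
Applying the same ×2.8357: 449.37 → 1274.26.

1274 px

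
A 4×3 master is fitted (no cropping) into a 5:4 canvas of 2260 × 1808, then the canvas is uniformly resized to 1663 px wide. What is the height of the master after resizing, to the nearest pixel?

In the 2260×1808 frame the master fills the width: height = 2260 × 3/4 ≈ 1695.00 px.
The frame scales by 1663/2260 = 0.7358; 1695.00 × 0.7358 ≈ 1247.25 px.

1247 px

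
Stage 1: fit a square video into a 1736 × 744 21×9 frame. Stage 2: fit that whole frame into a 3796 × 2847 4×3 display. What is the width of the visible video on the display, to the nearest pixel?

1627 px

First fit — square into 1736×744 spans the height: 744.00 × 744.00.
21×9 in 3796×2847: fills the width, so the intermediate becomes 3796.00 × 1626.86 — a scale of ×2.1866.
The video scales with it: width 744.00 × 2.1866 ≈ 1626.86.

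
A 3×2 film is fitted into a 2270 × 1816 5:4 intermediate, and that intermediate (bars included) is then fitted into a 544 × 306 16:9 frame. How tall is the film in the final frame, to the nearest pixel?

255 px

First fit — 3×2 into 2270×1816 spans the width: 2270.00 × 1513.33.
5:4 in 544×306: fills the height, so the intermediate becomes 382.50 × 306.00 — a scale of ×0.1685.
The film scales with it: height 1513.33 × 0.1685 ≈ 255.00.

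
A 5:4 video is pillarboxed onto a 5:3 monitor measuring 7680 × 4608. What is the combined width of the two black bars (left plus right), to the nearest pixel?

5:4 is narrower than 5:3, so it spans the full height.
That makes the image 5760.00 px wide (4608 × 5/4).
Leftover width: 7680 − 5760.00 = 1920.00 px.

1920 px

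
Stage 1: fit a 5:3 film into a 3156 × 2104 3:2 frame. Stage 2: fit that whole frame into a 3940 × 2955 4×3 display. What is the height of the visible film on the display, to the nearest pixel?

2364 px

5:3 in 3156×2104: fills the width, so the film is 3156.00 × 1893.60.
Second fit — the 3:2 canvas into 3940×2955 spans the width: 3940.00 × 2626.67 (×1.2484 from 3156×2104).
The film scales with it: height 1893.60 × 1.2484 ≈ 2364.00.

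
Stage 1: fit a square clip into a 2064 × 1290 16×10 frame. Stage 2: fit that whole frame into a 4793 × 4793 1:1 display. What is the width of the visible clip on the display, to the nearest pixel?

2996 px

Inside the 2064×1290 canvas the clip is height-limited at 1290.00 × 1290.00.
Second fit — the 16×10 canvas into 4793×4793 spans the width: 4793.00 × 2995.62 (×2.3222 from 2064×1290).
So the clip's width is 1290.00 × 2.3222 ≈ 2995.62.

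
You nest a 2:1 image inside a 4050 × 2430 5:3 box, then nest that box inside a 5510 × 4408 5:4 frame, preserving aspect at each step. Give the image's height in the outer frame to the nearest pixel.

2755 px

2:1 in 4050×2430: fills the width, so the image is 4050.00 × 2025.00.
5:3 in 5510×4408: fills the width, so the intermediate becomes 5510.00 × 3306.00 — a scale of ×1.3605.
Applying the same ×1.3605: 2025.00 → 2755.00.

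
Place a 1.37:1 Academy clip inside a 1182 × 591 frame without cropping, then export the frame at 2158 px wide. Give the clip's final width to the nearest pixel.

1478 px

In the 1182×591 frame the clip fills the height: width = 591 × 1.370 ≈ 809.67 px.
The frame scales by 2158/1182 = 1.8257; 809.67 × 1.8257 ≈ 1478.23 px.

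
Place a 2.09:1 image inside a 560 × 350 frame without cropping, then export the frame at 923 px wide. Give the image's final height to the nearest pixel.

Fitted into 560×350, the image spans the width; its height is 560 / 2.090 ≈ 267.94 px.
The frame scales by 923/560 = 1.6482; 267.94 × 1.6482 ≈ 441.63 px.

442 px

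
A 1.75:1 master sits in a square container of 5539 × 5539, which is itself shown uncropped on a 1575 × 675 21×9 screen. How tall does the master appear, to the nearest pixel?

1.75:1 in 5539×5539: fills the width, so the master is 5539.00 × 3165.14.
Second fit — the square canvas into 1575×675 spans the height: 675.00 × 675.00 (×0.1219 from 5539×5539).
So the master's height is 3165.14 × 0.1219 ≈ 385.71.

386 px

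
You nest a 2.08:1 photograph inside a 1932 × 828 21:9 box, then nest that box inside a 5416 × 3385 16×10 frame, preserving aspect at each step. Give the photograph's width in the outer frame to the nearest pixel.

First fit — 2.08:1 into 1932×828 spans the height: 1722.24 × 828.00.
The 21:9 canvas is width-limited in 5416×3385, giving 5416.00 × 2321.14; scale factor 2.8033.
So the photograph's width is 1722.24 × 2.8033 ≈ 4827.98.

4828 px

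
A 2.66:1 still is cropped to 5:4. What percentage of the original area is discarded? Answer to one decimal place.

5:4 is narrower than 2.66:1, so the crop keeps the full height and trims the width.
(1.250)/(2.660) ≈ 0.470 of the area survives, leaving 53.01% discarded.

53.0%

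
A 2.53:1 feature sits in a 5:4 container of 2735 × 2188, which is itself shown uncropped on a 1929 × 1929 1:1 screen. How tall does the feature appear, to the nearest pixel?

762 px

2.53:1 in 2735×2188: fills the width, so the feature is 2735.00 × 1081.03.
Second fit — the 5:4 canvas into 1929×1929 spans the width: 1929.00 × 1543.20 (×0.7053 from 2735×2188).
Applying the same ×0.7053: 1081.03 → 762.45.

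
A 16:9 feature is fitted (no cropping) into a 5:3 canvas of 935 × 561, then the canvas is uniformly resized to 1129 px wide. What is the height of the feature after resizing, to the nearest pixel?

635 px

In the 935×561 frame the feature fills the width: height = 935 × 9/16 ≈ 525.94 px.
Scaling 935 → 1129 is ×1.2075, so the height becomes 525.94 × 1.2075 ≈ 635.06 px.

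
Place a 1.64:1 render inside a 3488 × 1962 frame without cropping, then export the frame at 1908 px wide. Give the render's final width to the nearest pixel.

Fitted into 3488×1962, the render spans the height; its width is 1962 × 1.640 ≈ 3217.68 px.
Resizing to 1908 px wide multiplies everything by 0.5470: 3217.68 → 1760.13 px.

1760 px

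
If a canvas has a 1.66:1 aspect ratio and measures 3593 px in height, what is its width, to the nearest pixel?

5964 px

3593 × 1.660 = 5964.38.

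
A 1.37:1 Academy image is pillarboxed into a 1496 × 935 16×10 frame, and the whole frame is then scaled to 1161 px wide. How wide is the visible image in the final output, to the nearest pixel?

In the 1496×935 frame the image fills the height: width = 935 × 1.370 ≈ 1280.95 px.
The frame scales by 1161/1496 = 0.7761; 1280.95 × 0.7761 ≈ 994.11 px.

994 px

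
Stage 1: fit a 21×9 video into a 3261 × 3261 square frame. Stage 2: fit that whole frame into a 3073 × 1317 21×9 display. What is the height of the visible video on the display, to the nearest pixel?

564 px

First fit — 21×9 into 3261×3261 spans the width: 3261.00 × 1397.57.
square in 3073×1317: fills the height, so the intermediate becomes 1317.00 × 1317.00 — a scale of ×0.4039.
The video scales with it: height 1397.57 × 0.4039 ≈ 564.43.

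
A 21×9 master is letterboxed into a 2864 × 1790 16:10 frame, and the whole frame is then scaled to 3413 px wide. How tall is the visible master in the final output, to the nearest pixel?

At 2864×1790 the master is width-limited, so height = 2864 × 9/21 ≈ 1227.43 px.
Scaling 2864 → 3413 is ×1.1917, so the height becomes 1227.43 × 1.1917 ≈ 1462.71 px.

1463 px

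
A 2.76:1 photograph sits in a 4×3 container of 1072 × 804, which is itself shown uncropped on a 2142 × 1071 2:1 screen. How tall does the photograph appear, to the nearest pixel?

517 px

2.76:1 in 1072×804: fills the width, so the photograph is 1072.00 × 388.41.
Second fit — the 4×3 canvas into 2142×1071 spans the height: 1428.00 × 1071.00 (×1.3321 from 1072×804).
Applying the same ×1.3321: 388.41 → 517.39.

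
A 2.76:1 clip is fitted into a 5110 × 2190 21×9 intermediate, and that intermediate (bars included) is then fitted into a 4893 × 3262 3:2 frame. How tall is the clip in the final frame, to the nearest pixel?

First fit — 2.76:1 into 5110×2190 spans the width: 5110.00 × 1851.45.
The 21×9 canvas is width-limited in 4893×3262, giving 4893.00 × 2097.00; scale factor 0.9575.
So the clip's height is 1851.45 × 0.9575 ≈ 1772.83.

1773 px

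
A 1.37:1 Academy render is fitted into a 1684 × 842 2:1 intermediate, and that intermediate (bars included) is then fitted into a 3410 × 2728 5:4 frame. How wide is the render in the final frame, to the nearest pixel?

2336 px

1.37:1 Academy in 1684×842: fills the height, so the render is 1153.54 × 842.00.
2:1 in 3410×2728: fills the width, so the intermediate becomes 3410.00 × 1705.00 — a scale of ×2.0249.
Applying the same ×2.0249: 1153.54 → 2335.85.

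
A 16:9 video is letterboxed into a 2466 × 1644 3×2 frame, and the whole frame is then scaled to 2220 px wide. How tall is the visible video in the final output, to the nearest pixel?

1249 px

Fitted into 2466×1644, the video spans the width; its height is 2466 × 9/16 ≈ 1387.12 px.
Resizing to 2220 px wide multiplies everything by 0.9002: 1387.12 → 1248.75 px.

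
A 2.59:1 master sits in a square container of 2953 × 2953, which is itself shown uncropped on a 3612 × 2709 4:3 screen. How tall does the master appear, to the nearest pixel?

1046 px

Inside the 2953×2953 canvas the master is width-limited at 2953.00 × 1140.15.
The square canvas is height-limited in 3612×2709, giving 2709.00 × 2709.00; scale factor 0.9174.
The master scales with it: height 1140.15 × 0.9174 ≈ 1045.95.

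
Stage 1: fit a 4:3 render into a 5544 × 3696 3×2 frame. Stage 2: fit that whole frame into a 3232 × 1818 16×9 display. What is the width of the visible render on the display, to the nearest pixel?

2424 px

4:3 in 5544×3696: fills the height, so the render is 4928.00 × 3696.00.
3×2 in 3232×1818: fills the height, so the intermediate becomes 2727.00 × 1818.00 — a scale of ×0.4919.
The render scales with it: width 4928.00 × 0.4919 ≈ 2424.00.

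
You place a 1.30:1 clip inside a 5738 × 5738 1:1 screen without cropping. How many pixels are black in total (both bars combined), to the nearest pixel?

1.30:1 is wider than 1:1, so it spans the full width.
Content height = 5738 / 1.300 ≈ 4413.8462 px.
Leftover height: 5738 − 4413.8462 = 1324.1538 px.
Across the 5738-px span: 1324.1538 × 5738 ≈ 7597995 px.

7597995 pixels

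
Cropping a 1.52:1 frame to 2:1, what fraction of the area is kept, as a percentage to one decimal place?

76.0%

2:1 is wider than 1.52:1, so the crop keeps the full width and trims the height.
Fraction kept = (1.520)/(2.000) ≈ 76.00%.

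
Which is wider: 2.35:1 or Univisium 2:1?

2.35:1

2.35 and Univisium 2:1 = 2; 2.35 > 2.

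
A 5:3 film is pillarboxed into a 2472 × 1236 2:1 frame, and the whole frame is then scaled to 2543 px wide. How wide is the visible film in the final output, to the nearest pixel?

In the 2472×1236 frame the film fills the height: width = 1236 × 5/3 ≈ 2060.00 px.
Resizing to 2543 px wide multiplies everything by 1.0287: 2060.00 → 2119.17 px.

2119 px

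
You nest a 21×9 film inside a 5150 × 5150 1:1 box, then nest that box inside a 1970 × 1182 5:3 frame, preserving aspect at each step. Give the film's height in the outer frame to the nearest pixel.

First fit — 21×9 into 5150×5150 spans the width: 5150.00 × 2207.14.
1:1 in 1970×1182: fills the height, so the intermediate becomes 1182.00 × 1182.00 — a scale of ×0.2295.
So the film's height is 2207.14 × 0.2295 ≈ 506.57.

507 px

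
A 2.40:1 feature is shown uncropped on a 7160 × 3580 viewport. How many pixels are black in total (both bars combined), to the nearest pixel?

Since 2.400 > 2.000, the feature is width-limited.
Content height = 7160 / 2.400 ≈ 2983.3333 px.
Black = 3580 − 2983.3333 = 596.6667 px.
That's 596.6667 × 7160 ≈ 4272133 black pixels.

4272133 pixels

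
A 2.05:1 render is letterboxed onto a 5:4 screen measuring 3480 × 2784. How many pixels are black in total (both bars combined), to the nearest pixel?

2.05:1 is wider than 5:4, so it spans the full width.
The render is 3480 / 2.050 ≈ 1697.5610 px tall.
Black = 2784 − 1697.5610 = 1086.4390 px.
Across the 3480-px span: 1086.4390 × 3480 ≈ 3780808 px.

3780808 pixels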